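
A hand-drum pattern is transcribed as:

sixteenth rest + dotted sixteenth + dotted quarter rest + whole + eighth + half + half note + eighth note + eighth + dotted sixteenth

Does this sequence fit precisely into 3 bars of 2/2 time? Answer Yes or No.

Yes

One bar of 2/2 = 32 thirty-second notes, so 3 bars = 96.
Working in thirty-second notes: sixteenth rest = 2; dotted sixteenth = 3; dotted quarter rest = 12; whole = 32; eighth = 4; half = 16; half note = 16; eighth note = 4; eighth = 4; dotted sixteenth = 3.
Total: 2 + 3 + 12 + 32 + 4 + 16 + 16 + 4 + 4 + 3 = 96.
96 equals 96, so the answer is Yes.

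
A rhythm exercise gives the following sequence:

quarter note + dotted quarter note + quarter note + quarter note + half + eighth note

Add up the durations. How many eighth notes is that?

Working in eighth notes: quarter note = 2; dotted quarter note = 3; quarter note = 2; quarter note = 2; half = 4; eighth note = 1.
Total: 2 + 3 + 2 + 2 + 4 + 1 = 14 eighth notes.

14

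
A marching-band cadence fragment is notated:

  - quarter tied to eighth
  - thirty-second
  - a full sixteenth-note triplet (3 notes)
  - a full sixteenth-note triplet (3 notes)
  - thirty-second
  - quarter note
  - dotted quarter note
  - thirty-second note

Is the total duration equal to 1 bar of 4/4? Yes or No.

No

One bar of 4/4 = 32 thirty-second notes.
Each duration in thirty-second notes: quarter tied to eighth (quarter + eighth) = 12; thirty-second = 1; a full sixteenth-note triplet (3 notes) (three triplet sixteenths span one eighth) = 4; a full sixteenth-note triplet (3 notes) (three triplet sixteenths span one eighth) = 4; thirty-second = 1; quarter note = 8; dotted quarter note = 12; thirty-second note = 1.
Altogether 12 + 1 + 4 + 4 + 1 + 8 + 12 + 1 = 43.
43 exceeds 32, so the answer is No.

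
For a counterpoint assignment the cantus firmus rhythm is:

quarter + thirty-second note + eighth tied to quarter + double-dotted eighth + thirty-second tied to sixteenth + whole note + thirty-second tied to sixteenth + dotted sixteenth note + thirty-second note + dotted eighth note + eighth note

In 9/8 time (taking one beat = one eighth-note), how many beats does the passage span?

20

One eighth-note beat = 4 thirty-second notes.
Express everything in thirty-second notes: quarter = 8; thirty-second note = 1; eighth tied to quarter (eighth + quarter) = 12; double-dotted eighth = 7; thirty-second tied to sixteenth (thirty-second + sixteenth) = 3; whole note = 32; thirty-second tied to sixteenth (thirty-second + sixteenth) = 3; dotted sixteenth note = 3; thirty-second note = 1; dotted eighth note = 6; eighth note = 4.
Sum: 8 + 1 + 12 + 7 + 3 + 32 + 3 + 3 + 1 + 6 + 4 = 80.
80 ÷ 4 = 20 beats.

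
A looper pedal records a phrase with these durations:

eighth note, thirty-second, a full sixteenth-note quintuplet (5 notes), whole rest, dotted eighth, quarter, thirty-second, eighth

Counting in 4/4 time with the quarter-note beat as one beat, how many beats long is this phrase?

8

One quarter-note beat = 8 thirty-second notes.
Each duration in thirty-second notes: eighth note = 4; thirty-second = 1; a full sixteenth-note quintuplet (5 notes) (five quintuplet sixteenths span one quarter) = 8; whole rest = 32; dotted eighth = 6; quarter = 8; thirty-second = 1; eighth = 4.
Total: 4 + 1 + 8 + 32 + 6 + 8 + 1 + 4 = 64.
64 ÷ 8 = 8 beats.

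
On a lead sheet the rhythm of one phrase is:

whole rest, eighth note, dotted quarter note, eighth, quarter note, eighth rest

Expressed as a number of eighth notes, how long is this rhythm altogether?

16

Working in eighth notes: whole rest = 8; eighth note = 1; dotted quarter note = 3; eighth = 1; quarter note = 2; eighth rest = 1.
Altogether 8 + 1 + 3 + 1 + 2 + 1 = 16 eighth notes.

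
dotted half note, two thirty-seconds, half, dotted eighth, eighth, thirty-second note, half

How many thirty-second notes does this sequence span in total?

Express everything in thirty-second notes: dotted half note = 24; thirty-second = 1; thirty-second = 1; half = 16; dotted eighth = 6; eighth = 4; thirty-second note = 1; half = 16.
Total: 24 + 1 + 1 + 16 + 6 + 4 + 1 + 16 = 69 thirty-second notes.

69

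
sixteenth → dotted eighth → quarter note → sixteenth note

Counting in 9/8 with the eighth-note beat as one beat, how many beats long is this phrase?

One eighth-note beat = 2 sixteenth notes.
Working in sixteenth notes: sixteenth = 1; dotted eighth = 3; quarter note = 4; sixteenth note = 1.
Sum: 1 + 3 + 4 + 1 = 9.
9 ÷ 2 = 4.5 beats.

4.5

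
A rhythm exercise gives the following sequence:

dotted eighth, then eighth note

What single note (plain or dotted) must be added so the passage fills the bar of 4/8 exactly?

The bar of 4/8 = 8 sixteenth notes.
Express everything in sixteenth notes: dotted eighth = 3; eighth note = 2.
Sum: 3 + 2 = 5.
Remaining: 8 − 5 = 3 sixteenth notes, which is a dotted eighth note.

dotted eighth note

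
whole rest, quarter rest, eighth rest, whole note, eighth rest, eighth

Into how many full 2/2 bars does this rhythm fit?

2

One bar of 2/2 = 8 eighth notes.
In eighth notes: whole rest = 8; quarter rest = 2; eighth rest = 1; whole note = 8; eighth rest = 1; eighth = 1.
Altogether 8 + 2 + 1 + 8 + 1 + 1 = 21.
21 ÷ 8 = 2 complete bars with 5 left over.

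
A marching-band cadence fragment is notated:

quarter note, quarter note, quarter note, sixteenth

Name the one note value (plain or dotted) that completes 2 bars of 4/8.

dotted eighth note

2 bars of 4/8 = 16 sixteenth notes.
Convert each value to sixteenth notes: quarter note = 4; quarter note = 4; quarter note = 4; sixteenth = 1.
Adding: 4 + 4 + 4 + 1 = 13.
Remaining: 16 − 13 = 3 sixteenth notes, which is a dotted eighth note.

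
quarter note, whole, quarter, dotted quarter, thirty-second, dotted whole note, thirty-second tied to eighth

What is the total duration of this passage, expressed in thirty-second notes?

114

Each duration in thirty-second notes: quarter note = 8; whole = 32; quarter = 8; dotted quarter = 12; thirty-second = 1; dotted whole note = 48; thirty-second tied to eighth (thirty-second + eighth) = 5.
Adding: 8 + 32 + 8 + 12 + 1 + 48 + 5 = 114 thirty-second notes.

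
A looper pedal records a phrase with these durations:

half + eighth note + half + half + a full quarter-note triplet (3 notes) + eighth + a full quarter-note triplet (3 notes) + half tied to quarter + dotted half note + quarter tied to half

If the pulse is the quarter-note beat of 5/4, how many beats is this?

One quarter-note beat = 2 eighth notes.
Convert each value to eighth notes: half = 4; eighth note = 1; half = 4; half = 4; a full quarter-note triplet (3 notes) (three triplet quarters span one half) = 4; eighth = 1; a full quarter-note triplet (3 notes) (three triplet quarters span one half) = 4; half tied to quarter (half + quarter) = 6; dotted half note = 6; quarter tied to half (quarter + half) = 6.
Altogether 4 + 1 + 4 + 4 + 4 + 1 + 4 + 6 + 6 + 6 = 40.
40 ÷ 2 = 20 beats.

20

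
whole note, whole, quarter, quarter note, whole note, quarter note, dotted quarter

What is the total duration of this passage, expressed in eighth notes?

Working in eighth notes: whole note = 8; whole = 8; quarter = 2; quarter note = 2; whole note = 8; quarter note = 2; dotted quarter = 3.
Adding: 8 + 8 + 2 + 2 + 8 + 2 + 3 = 33 eighth notes.

33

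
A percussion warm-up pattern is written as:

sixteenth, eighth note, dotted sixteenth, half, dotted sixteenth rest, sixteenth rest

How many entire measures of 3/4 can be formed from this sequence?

1

One bar of 3/4 = 24 thirty-second notes.
Express everything in thirty-second notes: sixteenth = 2; eighth note = 4; dotted sixteenth = 3; half = 16; dotted sixteenth rest = 3; sixteenth rest = 2.
Sum: 2 + 4 + 3 + 16 + 3 + 2 = 30.
30 ÷ 24 = 1 complete bar with 6 left over.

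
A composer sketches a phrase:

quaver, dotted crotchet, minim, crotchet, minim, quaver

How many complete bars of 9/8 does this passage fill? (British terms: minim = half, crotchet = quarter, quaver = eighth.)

1

One bar of 9/8 = 9 eighth notes.
In eighth notes: quaver = 1; dotted crotchet = 3; minim = 4; crotchet = 2; minim = 4; quaver = 1.
Adding: 1 + 3 + 4 + 2 + 4 + 1 = 15.
15 ÷ 9 = 1 complete bar with 6 left over.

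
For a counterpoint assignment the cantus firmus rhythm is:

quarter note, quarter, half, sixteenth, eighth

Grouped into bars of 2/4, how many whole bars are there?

2

One bar of 2/4 = 8 sixteenth notes.
Working in sixteenth notes: quarter note = 4; quarter = 4; half = 8; sixteenth = 1; eighth = 2.
Total: 4 + 4 + 8 + 1 + 2 = 19.
19 ÷ 8 = 2 complete bars with 3 left over.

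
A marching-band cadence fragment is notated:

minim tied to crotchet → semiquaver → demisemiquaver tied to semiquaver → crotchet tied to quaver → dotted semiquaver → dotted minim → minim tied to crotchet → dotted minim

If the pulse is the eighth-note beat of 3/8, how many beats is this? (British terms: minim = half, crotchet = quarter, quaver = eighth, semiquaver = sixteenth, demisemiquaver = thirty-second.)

One eighth-note beat = 4 thirty-second notes.
Convert each value to thirty-second notes: minim tied to crotchet (minim + crotchet) = 24; semiquaver = 2; demisemiquaver tied to semiquaver (demisemiquaver + semiquaver) = 3; crotchet tied to quaver (crotchet + quaver) = 12; dotted semiquaver = 3; dotted minim = 24; minim tied to crotchet (minim + crotchet) = 24; dotted minim = 24.
Sum: 24 + 2 + 3 + 12 + 3 + 24 + 24 + 24 = 116.
116 ÷ 4 = 29 beats.

29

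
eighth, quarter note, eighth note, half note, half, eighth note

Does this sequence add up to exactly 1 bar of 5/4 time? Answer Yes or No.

No

One bar of 5/4 = 10 eighth notes.
Express everything in eighth notes: eighth = 1; quarter note = 2; eighth note = 1; half note = 4; half = 4; eighth note = 1.
Sum: 1 + 2 + 1 + 4 + 4 + 1 = 13.
13 exceeds 10, so the answer is No.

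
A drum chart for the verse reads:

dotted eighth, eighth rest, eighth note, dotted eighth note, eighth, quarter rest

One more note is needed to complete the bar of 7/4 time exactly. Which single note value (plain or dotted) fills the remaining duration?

dotted half note

The bar of 7/4 = 28 sixteenth notes.
Working in sixteenth notes: dotted eighth = 3; eighth rest = 2; eighth note = 2; dotted eighth note = 3; eighth = 2; quarter rest = 4.
Altogether 3 + 2 + 2 + 3 + 2 + 4 = 16.
Remaining: 28 − 16 = 12 sixteenth notes, which is a dotted half note.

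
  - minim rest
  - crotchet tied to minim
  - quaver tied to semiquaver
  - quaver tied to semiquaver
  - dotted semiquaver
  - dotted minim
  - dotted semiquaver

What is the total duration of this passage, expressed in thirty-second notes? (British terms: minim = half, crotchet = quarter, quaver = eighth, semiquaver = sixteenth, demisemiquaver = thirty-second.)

82

In thirty-second notes: minim rest = 16; crotchet tied to minim (crotchet + minim) = 24; quaver tied to semiquaver (quaver + semiquaver) = 6; quaver tied to semiquaver (quaver + semiquaver) = 6; dotted semiquaver = 3; dotted minim = 24; dotted semiquaver = 3.
Total: 16 + 24 + 6 + 6 + 3 + 24 + 3 = 82 thirty-second notes.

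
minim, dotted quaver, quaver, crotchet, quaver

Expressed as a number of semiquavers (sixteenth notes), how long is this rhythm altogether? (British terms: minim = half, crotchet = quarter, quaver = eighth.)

Each duration in sixteenth notes: minim = 8; dotted quaver = 3; quaver = 2; crotchet = 4; quaver = 2.
Adding: 8 + 3 + 2 + 4 + 2 = 19 sixteenth notes.

19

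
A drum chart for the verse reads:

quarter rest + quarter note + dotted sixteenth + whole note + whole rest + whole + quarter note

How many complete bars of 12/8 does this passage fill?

One bar of 12/8 = 48 thirty-second notes.
Working in thirty-second notes: quarter rest = 8; quarter note = 8; dotted sixteenth = 3; whole note = 32; whole rest = 32; whole = 32; quarter note = 8.
Adding: 8 + 8 + 3 + 32 + 32 + 32 + 8 = 123.
123 ÷ 48 = 2 complete bars with 27 left over.

2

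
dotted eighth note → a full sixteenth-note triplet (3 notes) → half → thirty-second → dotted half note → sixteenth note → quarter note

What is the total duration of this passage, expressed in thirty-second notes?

Express everything in thirty-second notes: dotted eighth note = 6; a full sixteenth-note triplet (3 notes) (three triplet sixteenths span one eighth) = 4; half = 16; thirty-second = 1; dotted half note = 24; sixteenth note = 2; quarter note = 8.
Adding: 6 + 4 + 16 + 1 + 24 + 2 + 8 = 61 thirty-second notes.

61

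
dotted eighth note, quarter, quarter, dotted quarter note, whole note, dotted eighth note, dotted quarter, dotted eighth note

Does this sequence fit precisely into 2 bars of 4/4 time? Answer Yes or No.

One bar of 4/4 = 16 sixteenth notes, so 2 bars = 32.
Express everything in sixteenth notes: dotted eighth note = 3; quarter = 4; quarter = 4; dotted quarter note = 6; whole note = 16; dotted eighth note = 3; dotted quarter = 6; dotted eighth note = 3.
Sum: 3 + 4 + 4 + 6 + 16 + 3 + 6 + 3 = 45.
45 exceeds 32, so the answer is No.

No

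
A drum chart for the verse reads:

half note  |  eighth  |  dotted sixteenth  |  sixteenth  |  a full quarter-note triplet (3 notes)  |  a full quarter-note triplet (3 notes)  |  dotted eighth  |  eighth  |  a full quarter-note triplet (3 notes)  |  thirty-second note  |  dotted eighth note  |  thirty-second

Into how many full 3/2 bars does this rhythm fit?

One bar of 3/2 = 48 thirty-second notes.
Working in thirty-second notes: half note = 16; eighth = 4; dotted sixteenth = 3; sixteenth = 2; a full quarter-note triplet (3 notes) (three triplet quarters span one half) = 16; a full quarter-note triplet (3 notes) (three triplet quarters span one half) = 16; dotted eighth = 6; eighth = 4; a full quarter-note triplet (3 notes) (three triplet quarters span one half) = 16; thirty-second note = 1; dotted eighth note = 6; thirty-second = 1.
Adding: 16 + 4 + 3 + 2 + 16 + 16 + 6 + 4 + 16 + 1 + 6 + 1 = 91.
91 ÷ 48 = 1 complete bar with 43 left over.

1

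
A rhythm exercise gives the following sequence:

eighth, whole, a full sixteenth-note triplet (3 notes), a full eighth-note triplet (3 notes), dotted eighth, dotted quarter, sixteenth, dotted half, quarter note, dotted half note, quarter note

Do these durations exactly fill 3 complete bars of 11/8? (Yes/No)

Yes

One bar of 11/8 = 22 sixteenth notes, so 3 bars = 66.
Convert each value to sixteenth notes: eighth = 2; whole = 16; a full sixteenth-note triplet (3 notes) (three triplet sixteenths span one eighth) = 2; a full eighth-note triplet (3 notes) (three triplet eighths span one quarter) = 4; dotted eighth = 3; dotted quarter = 6; sixteenth = 1; dotted half = 12; quarter note = 4; dotted half note = 12; quarter note = 4.
Sum: 2 + 16 + 2 + 4 + 3 + 6 + 1 + 12 + 4 + 12 + 4 = 66.
66 equals 66, so the answer is Yes.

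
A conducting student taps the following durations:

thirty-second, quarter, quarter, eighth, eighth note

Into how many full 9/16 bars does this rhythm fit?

1

One bar of 9/16 = 18 thirty-second notes.
Each duration in thirty-second notes: thirty-second = 1; quarter = 8; quarter = 8; eighth = 4; eighth note = 4.
Adding: 1 + 8 + 8 + 4 + 4 = 25.
25 ÷ 18 = 1 complete bar with 7 left over.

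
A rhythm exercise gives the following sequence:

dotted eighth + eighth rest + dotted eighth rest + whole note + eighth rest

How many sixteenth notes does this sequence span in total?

Express everything in sixteenth notes: dotted eighth = 3; eighth rest = 2; dotted eighth rest = 3; whole note = 16; eighth rest = 2.
Altogether 3 + 2 + 3 + 16 + 2 = 26 sixteenth notes.

26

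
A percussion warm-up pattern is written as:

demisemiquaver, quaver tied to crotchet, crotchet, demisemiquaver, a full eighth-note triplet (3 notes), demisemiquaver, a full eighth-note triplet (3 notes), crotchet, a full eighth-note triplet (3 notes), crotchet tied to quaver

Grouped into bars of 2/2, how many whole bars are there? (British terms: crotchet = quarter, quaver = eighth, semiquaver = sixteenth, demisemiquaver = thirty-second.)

2

One bar of 2/2 = 32 thirty-second notes.
Express everything in thirty-second notes: demisemiquaver = 1; quaver tied to crotchet (quaver + crotchet) = 12; crotchet = 8; demisemiquaver = 1; a full eighth-note triplet (3 notes) (three triplet eighths span one quarter) = 8; demisemiquaver = 1; a full eighth-note triplet (3 notes) (three triplet eighths span one quarter) = 8; crotchet = 8; a full eighth-note triplet (3 notes) (three triplet eighths span one quarter) = 8; crotchet tied to quaver (crotchet + quaver) = 12.
Total: 1 + 12 + 8 + 1 + 8 + 1 + 8 + 8 + 8 + 12 = 67.
67 ÷ 32 = 2 complete bars with 3 left over.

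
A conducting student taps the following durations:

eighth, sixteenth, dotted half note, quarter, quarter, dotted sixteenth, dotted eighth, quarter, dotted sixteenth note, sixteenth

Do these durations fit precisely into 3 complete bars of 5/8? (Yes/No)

One bar of 5/8 = 20 thirty-second notes, so 3 bars = 60.
In thirty-second notes: eighth = 4; sixteenth = 2; dotted half note = 24; quarter = 8; quarter = 8; dotted sixteenth = 3; dotted eighth = 6; quarter = 8; dotted sixteenth note = 3; sixteenth = 2.
Adding: 4 + 2 + 24 + 8 + 8 + 3 + 6 + 8 + 3 + 2 = 68.
68 exceeds 60, so the answer is No.

No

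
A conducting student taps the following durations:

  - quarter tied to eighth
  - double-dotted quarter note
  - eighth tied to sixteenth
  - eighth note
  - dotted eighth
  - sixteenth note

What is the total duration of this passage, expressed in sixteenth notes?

22

In sixteenth notes: quarter tied to eighth (quarter + eighth) = 6; double-dotted quarter note = 7; eighth tied to sixteenth (eighth + sixteenth) = 3; eighth note = 2; dotted eighth = 3; sixteenth note = 1.
Altogether 6 + 7 + 3 + 2 + 3 + 1 = 22 sixteenth notes.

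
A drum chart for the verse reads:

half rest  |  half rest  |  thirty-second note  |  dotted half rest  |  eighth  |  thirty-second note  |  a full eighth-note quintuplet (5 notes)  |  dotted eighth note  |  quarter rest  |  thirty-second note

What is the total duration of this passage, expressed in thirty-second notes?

93

In thirty-second notes: half rest = 16; half rest = 16; thirty-second note = 1; dotted half rest = 24; eighth = 4; thirty-second note = 1; a full eighth-note quintuplet (5 notes) (five quintuplet eighths span one half) = 16; dotted eighth note = 6; quarter rest = 8; thirty-second note = 1.
Adding: 16 + 16 + 1 + 24 + 4 + 1 + 16 + 6 + 8 + 1 = 93 thirty-second notes.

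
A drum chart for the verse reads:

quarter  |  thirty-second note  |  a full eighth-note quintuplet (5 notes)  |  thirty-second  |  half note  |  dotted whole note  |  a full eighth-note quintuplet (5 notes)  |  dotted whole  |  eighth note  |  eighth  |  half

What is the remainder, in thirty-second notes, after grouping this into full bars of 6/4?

34

One bar of 6/4 = 48 thirty-second notes.
Express everything in thirty-second notes: quarter = 8; thirty-second note = 1; a full eighth-note quintuplet (5 notes) (five quintuplet eighths span one half) = 16; thirty-second = 1; half note = 16; dotted whole note = 48; a full eighth-note quintuplet (5 notes) (five quintuplet eighths span one half) = 16; dotted whole = 48; eighth note = 4; eighth = 4; half = 16.
Sum: 8 + 1 + 16 + 1 + 16 + 48 + 16 + 48 + 4 + 4 + 16 = 178.
178 ÷ 48 = 3 complete bars with 34 thirty-second notes remaining.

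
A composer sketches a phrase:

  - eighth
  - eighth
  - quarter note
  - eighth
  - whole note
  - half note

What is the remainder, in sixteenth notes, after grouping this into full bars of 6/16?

One bar of 6/16 = 3 eighth notes.
Each duration in eighth notes: eighth = 1; eighth = 1; quarter note = 2; eighth = 1; whole note = 8; half note = 4.
Altogether 1 + 1 + 2 + 1 + 8 + 4 = 17.
17 ÷ 3 = 5 complete bars with 2 eighth notes remaining = 4 sixteenth notes.

4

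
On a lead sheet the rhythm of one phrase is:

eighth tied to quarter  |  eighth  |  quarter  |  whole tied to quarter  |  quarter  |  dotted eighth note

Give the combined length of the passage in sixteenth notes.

Working in sixteenth notes: eighth tied to quarter (eighth + quarter) = 6; eighth = 2; quarter = 4; whole tied to quarter (whole + quarter) = 20; quarter = 4; dotted eighth note = 3.
Adding: 6 + 2 + 4 + 20 + 4 + 3 = 39 sixteenth notes.

39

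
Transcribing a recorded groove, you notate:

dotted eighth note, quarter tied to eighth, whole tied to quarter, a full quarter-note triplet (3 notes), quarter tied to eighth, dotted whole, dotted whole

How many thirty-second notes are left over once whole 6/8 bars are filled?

14

One bar of 6/8 = 12 sixteenth notes.
Each duration in sixteenth notes: dotted eighth note = 3; quarter tied to eighth (quarter + eighth) = 6; whole tied to quarter (whole + quarter) = 20; a full quarter-note triplet (3 notes) (three triplet quarters span one half) = 8; quarter tied to eighth (quarter + eighth) = 6; dotted whole = 24; dotted whole = 24.
Adding: 3 + 6 + 20 + 8 + 6 + 24 + 24 = 91.
91 ÷ 12 = 7 complete bars with 7 sixteenth notes remaining = 14 thirty-second notes.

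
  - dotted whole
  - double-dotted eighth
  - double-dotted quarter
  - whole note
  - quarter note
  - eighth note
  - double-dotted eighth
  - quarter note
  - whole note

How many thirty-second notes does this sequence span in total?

160

Each duration in thirty-second notes: dotted whole = 48; double-dotted eighth = 7; double-dotted quarter = 14; whole note = 32; quarter note = 8; eighth note = 4; double-dotted eighth = 7; quarter note = 8; whole note = 32.
Altogether 48 + 7 + 14 + 32 + 8 + 4 + 7 + 8 + 32 = 160 thirty-second notes.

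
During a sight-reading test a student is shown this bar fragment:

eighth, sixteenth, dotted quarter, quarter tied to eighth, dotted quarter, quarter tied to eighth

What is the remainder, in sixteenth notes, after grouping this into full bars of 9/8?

9

One bar of 9/8 = 18 sixteenth notes.
In sixteenth notes: eighth = 2; sixteenth = 1; dotted quarter = 6; quarter tied to eighth (quarter + eighth) = 6; dotted quarter = 6; quarter tied to eighth (quarter + eighth) = 6.
Altogether 2 + 1 + 6 + 6 + 6 + 6 = 27.
27 ÷ 18 = 1 complete bar with 9 sixteenth notes remaining.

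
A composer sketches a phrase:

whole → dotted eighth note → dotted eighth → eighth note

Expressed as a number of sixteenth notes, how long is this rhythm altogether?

Express everything in sixteenth notes: whole = 16; dotted eighth note = 3; dotted eighth = 3; eighth note = 2.
Adding: 16 + 3 + 3 + 2 = 24 sixteenth notes.

24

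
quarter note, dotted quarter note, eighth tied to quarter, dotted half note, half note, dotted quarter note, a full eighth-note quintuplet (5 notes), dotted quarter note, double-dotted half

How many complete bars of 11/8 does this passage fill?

3

One bar of 11/8 = 11 eighth notes.
Express everything in eighth notes: quarter note = 2; dotted quarter note = 3; eighth tied to quarter (eighth + quarter) = 3; dotted half note = 6; half note = 4; dotted quarter note = 3; a full eighth-note quintuplet (5 notes) (five quintuplet eighths span one half) = 4; dotted quarter note = 3; double-dotted half = 7.
Sum: 2 + 3 + 3 + 6 + 4 + 3 + 4 + 3 + 7 = 35.
35 ÷ 11 = 3 complete bars with 2 left over.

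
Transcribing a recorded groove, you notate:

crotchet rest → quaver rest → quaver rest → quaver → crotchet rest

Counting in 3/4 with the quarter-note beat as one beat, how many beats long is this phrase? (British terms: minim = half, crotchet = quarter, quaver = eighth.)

One quarter-note beat = 2 eighth notes.
Convert each value to eighth notes: crotchet rest = 2; quaver rest = 1; quaver rest = 1; quaver = 1; crotchet rest = 2.
Adding: 2 + 1 + 1 + 1 + 2 = 7.
7 ÷ 2 = 3.5 beats.

3.5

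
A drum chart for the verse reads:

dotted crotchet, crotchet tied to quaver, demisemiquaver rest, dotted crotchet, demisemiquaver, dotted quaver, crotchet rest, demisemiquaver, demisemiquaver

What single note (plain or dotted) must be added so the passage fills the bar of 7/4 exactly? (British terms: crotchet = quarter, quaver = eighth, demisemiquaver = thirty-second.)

The bar of 7/4 = 56 thirty-second notes.
Convert each value to thirty-second notes: dotted crotchet = 12; crotchet tied to quaver (crotchet + quaver) = 12; demisemiquaver rest = 1; dotted crotchet = 12; demisemiquaver = 1; dotted quaver = 6; crotchet rest = 8; demisemiquaver = 1; demisemiquaver = 1.
Adding: 12 + 12 + 1 + 12 + 1 + 6 + 8 + 1 + 1 = 54.
Remaining: 56 − 54 = 2 thirty-second notes, which is a sixteenth note.

sixteenth note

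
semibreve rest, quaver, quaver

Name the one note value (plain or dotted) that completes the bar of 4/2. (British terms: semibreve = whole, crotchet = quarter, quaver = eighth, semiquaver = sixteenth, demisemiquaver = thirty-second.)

dotted half note

The bar of 4/2 = 16 eighth notes.
In eighth notes: semibreve rest = 8; quaver = 1; quaver = 1.
Total: 8 + 1 + 1 = 10.
Remaining: 16 − 10 = 6 eighth notes, which is a dotted half note.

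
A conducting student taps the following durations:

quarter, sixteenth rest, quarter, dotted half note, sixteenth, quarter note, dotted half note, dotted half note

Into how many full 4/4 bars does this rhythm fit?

One bar of 4/4 = 16 sixteenth notes.
Express everything in sixteenth notes: quarter = 4; sixteenth rest = 1; quarter = 4; dotted half note = 12; sixteenth = 1; quarter note = 4; dotted half note = 12; dotted half note = 12.
Sum: 4 + 1 + 4 + 12 + 1 + 4 + 12 + 12 = 50.
50 ÷ 16 = 3 complete bars with 2 left over.

3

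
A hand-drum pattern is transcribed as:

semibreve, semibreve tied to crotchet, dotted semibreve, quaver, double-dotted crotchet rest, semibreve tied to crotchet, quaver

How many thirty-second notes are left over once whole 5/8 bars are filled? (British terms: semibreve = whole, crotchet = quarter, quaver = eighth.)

2

One bar of 5/8 = 10 sixteenth notes.
Each duration in sixteenth notes: semibreve = 16; semibreve tied to crotchet (semibreve + crotchet) = 20; dotted semibreve = 24; quaver = 2; double-dotted crotchet rest = 7; semibreve tied to crotchet (semibreve + crotchet) = 20; quaver = 2.
Total: 16 + 20 + 24 + 2 + 7 + 20 + 2 = 91.
91 ÷ 10 = 9 complete bars with 1 sixteenth note remaining = 2 thirty-second notes.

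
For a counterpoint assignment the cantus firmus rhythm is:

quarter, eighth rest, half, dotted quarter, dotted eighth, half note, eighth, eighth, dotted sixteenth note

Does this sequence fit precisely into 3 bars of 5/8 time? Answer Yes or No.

One bar of 5/8 = 20 thirty-second notes, so 3 bars = 60.
Each duration in thirty-second notes: quarter = 8; eighth rest = 4; half = 16; dotted quarter = 12; dotted eighth = 6; half note = 16; eighth = 4; eighth = 4; dotted sixteenth note = 3.
Total: 8 + 4 + 16 + 12 + 6 + 16 + 4 + 4 + 3 = 73.
73 exceeds 60, so the answer is No.

No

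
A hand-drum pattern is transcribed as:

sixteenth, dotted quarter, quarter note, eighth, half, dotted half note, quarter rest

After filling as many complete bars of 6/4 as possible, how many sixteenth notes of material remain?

13

One bar of 6/4 = 24 sixteenth notes.
In sixteenth notes: sixteenth = 1; dotted quarter = 6; quarter note = 4; eighth = 2; half = 8; dotted half note = 12; quarter rest = 4.
Total: 1 + 6 + 4 + 2 + 8 + 12 + 4 = 37.
37 ÷ 24 = 1 complete bar with 13 sixteenth notes remaining.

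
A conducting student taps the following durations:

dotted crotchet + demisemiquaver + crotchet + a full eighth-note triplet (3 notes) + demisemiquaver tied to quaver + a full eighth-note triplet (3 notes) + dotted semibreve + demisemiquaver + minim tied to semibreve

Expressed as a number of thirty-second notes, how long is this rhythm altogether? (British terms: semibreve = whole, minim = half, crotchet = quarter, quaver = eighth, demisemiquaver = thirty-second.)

Working in thirty-second notes: dotted crotchet = 12; demisemiquaver = 1; crotchet = 8; a full eighth-note triplet (3 notes) (three triplet eighths span one quarter) = 8; demisemiquaver tied to quaver (demisemiquaver + quaver) = 5; a full eighth-note triplet (3 notes) (three triplet eighths span one quarter) = 8; dotted semibreve = 48; demisemiquaver = 1; minim tied to semibreve (minim + semibreve) = 48.
Adding: 12 + 1 + 8 + 8 + 5 + 8 + 48 + 1 + 48 = 139 thirty-second notes.

139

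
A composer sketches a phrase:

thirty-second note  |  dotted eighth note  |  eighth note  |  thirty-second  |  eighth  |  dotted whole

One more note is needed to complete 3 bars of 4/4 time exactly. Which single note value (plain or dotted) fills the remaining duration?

whole note

3 bars of 4/4 = 96 thirty-second notes.
Express everything in thirty-second notes: thirty-second note = 1; dotted eighth note = 6; eighth note = 4; thirty-second = 1; eighth = 4; dotted whole = 48.
Sum: 1 + 6 + 4 + 1 + 4 + 48 = 64.
Remaining: 96 − 64 = 32 thirty-second notes, which is a whole note.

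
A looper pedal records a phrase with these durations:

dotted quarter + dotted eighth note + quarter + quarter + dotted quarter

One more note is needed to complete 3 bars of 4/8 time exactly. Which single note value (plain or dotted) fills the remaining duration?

sixteenth note

3 bars of 4/8 = 24 sixteenth notes.
Convert each value to sixteenth notes: dotted quarter = 6; dotted eighth note = 3; quarter = 4; quarter = 4; dotted quarter = 6.
Sum: 6 + 3 + 4 + 4 + 6 = 23.
Remaining: 24 − 23 = 1 sixteenth note, which is a sixteenth note.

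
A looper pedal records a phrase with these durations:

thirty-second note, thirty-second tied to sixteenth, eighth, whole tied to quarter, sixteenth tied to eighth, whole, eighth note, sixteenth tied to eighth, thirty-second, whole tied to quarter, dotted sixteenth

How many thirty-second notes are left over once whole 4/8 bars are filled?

One bar of 4/8 = 16 thirty-second notes.
Working in thirty-second notes: thirty-second note = 1; thirty-second tied to sixteenth (thirty-second + sixteenth) = 3; eighth = 4; whole tied to quarter (whole + quarter) = 40; sixteenth tied to eighth (sixteenth + eighth) = 6; whole = 32; eighth note = 4; sixteenth tied to eighth (sixteenth + eighth) = 6; thirty-second = 1; whole tied to quarter (whole + quarter) = 40; dotted sixteenth = 3.
Adding: 1 + 3 + 4 + 40 + 6 + 32 + 4 + 6 + 1 + 40 + 3 = 140.
140 ÷ 16 = 8 complete bars with 12 thirty-second notes remaining.

12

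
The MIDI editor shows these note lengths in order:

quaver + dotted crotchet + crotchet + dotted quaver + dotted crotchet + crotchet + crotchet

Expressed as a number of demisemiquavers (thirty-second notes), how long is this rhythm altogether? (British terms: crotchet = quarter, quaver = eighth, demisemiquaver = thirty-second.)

In thirty-second notes: quaver = 4; dotted crotchet = 12; crotchet = 8; dotted quaver = 6; dotted crotchet = 12; crotchet = 8; crotchet = 8.
Adding: 4 + 12 + 8 + 6 + 12 + 8 + 8 = 58 thirty-second notes.

58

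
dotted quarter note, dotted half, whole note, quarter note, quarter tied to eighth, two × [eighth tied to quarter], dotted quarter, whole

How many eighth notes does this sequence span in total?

Convert each value to eighth notes: dotted quarter note = 3; dotted half = 6; whole note = 8; quarter note = 2; quarter tied to eighth (quarter + eighth) = 3; eighth tied to quarter (eighth + quarter) = 3; eighth tied to quarter (eighth + quarter) = 3; dotted quarter = 3; whole = 8.
Sum: 3 + 6 + 8 + 2 + 3 + 3 + 3 + 3 + 8 = 39 eighth notes.

39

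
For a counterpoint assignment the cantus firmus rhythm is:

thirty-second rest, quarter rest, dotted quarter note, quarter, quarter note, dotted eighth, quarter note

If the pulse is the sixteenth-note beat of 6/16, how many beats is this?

One sixteenth-note beat = 2 thirty-second notes.
Convert each value to thirty-second notes: thirty-second rest = 1; quarter rest = 8; dotted quarter note = 12; quarter = 8; quarter note = 8; dotted eighth = 6; quarter note = 8.
Adding: 1 + 8 + 12 + 8 + 8 + 6 + 8 = 51.
51 ÷ 2 = 25.5 beats.

25.5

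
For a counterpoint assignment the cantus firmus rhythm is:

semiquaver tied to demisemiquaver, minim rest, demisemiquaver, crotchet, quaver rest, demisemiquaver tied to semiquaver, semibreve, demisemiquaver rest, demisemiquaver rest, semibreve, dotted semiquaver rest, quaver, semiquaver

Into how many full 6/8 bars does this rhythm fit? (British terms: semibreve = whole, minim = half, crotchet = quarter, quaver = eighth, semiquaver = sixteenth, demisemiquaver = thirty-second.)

One bar of 6/8 = 24 thirty-second notes.
Working in thirty-second notes: semiquaver tied to demisemiquaver (semiquaver + demisemiquaver) = 3; minim rest = 16; demisemiquaver = 1; crotchet = 8; quaver rest = 4; demisemiquaver tied to semiquaver (demisemiquaver + semiquaver) = 3; semibreve = 32; demisemiquaver rest = 1; demisemiquaver rest = 1; semibreve = 32; dotted semiquaver rest = 3; quaver = 4; semiquaver = 2.
Sum: 3 + 16 + 1 + 8 + 4 + 3 + 32 + 1 + 1 + 32 + 3 + 4 + 2 = 110.
110 ÷ 24 = 4 complete bars with 14 left over.

4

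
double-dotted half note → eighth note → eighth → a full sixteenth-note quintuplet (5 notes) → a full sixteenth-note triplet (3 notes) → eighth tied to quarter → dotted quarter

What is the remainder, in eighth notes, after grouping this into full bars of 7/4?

4

One bar of 7/4 = 14 eighth notes.
Express everything in eighth notes: double-dotted half note = 7; eighth note = 1; eighth = 1; a full sixteenth-note quintuplet (5 notes) (five quintuplet sixteenths span one quarter) = 2; a full sixteenth-note triplet (3 notes) (three triplet sixteenths span one eighth) = 1; eighth tied to quarter (eighth + quarter) = 3; dotted quarter = 3.
Total: 7 + 1 + 1 + 2 + 1 + 3 + 3 = 18.
18 ÷ 14 = 1 complete bar with 4 eighth notes remaining.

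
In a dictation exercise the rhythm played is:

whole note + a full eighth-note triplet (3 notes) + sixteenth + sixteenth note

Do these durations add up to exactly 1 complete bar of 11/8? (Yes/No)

One bar of 11/8 = 22 sixteenth notes.
Express everything in sixteenth notes: whole note = 16; a full eighth-note triplet (3 notes) (three triplet eighths span one quarter) = 4; sixteenth = 1; sixteenth note = 1.
Total: 16 + 4 + 1 + 1 = 22.
22 equals 22, so the answer is Yes.

Yes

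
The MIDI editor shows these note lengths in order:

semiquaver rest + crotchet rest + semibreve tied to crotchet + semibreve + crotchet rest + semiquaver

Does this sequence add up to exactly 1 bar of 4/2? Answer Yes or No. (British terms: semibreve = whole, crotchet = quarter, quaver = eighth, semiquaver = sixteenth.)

No

One bar of 4/2 = 32 sixteenth notes.
Convert each value to sixteenth notes: semiquaver rest = 1; crotchet rest = 4; semibreve tied to crotchet (semibreve + crotchet) = 20; semibreve = 16; crotchet rest = 4; semiquaver = 1.
Total: 1 + 4 + 20 + 16 + 4 + 1 = 46.
46 exceeds 32, so the answer is No.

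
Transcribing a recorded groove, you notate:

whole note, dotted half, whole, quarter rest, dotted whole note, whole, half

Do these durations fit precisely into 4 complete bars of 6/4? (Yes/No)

Yes

One bar of 6/4 = 6 quarter notes, so 4 bars = 24.
Express everything in quarter notes: whole note = 4; dotted half = 3; whole = 4; quarter rest = 1; dotted whole note = 6; whole = 4; half = 2.
Adding: 4 + 3 + 4 + 1 + 6 + 4 + 2 = 24.
24 equals 24, so the answer is Yes.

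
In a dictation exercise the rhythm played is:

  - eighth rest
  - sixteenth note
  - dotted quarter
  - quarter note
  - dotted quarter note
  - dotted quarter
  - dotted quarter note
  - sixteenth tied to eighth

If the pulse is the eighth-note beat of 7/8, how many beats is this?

17

One eighth-note beat = 2 sixteenth notes.
Each duration in sixteenth notes: eighth rest = 2; sixteenth note = 1; dotted quarter = 6; quarter note = 4; dotted quarter note = 6; dotted quarter = 6; dotted quarter note = 6; sixteenth tied to eighth (sixteenth + eighth) = 3.
Adding: 2 + 1 + 6 + 4 + 6 + 6 + 6 + 3 = 34.
34 ÷ 2 = 17 beats.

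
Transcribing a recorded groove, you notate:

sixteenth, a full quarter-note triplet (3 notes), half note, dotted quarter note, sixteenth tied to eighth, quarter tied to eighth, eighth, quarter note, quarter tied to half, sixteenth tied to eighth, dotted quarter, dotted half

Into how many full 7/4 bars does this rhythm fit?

2

One bar of 7/4 = 28 sixteenth notes.
Each duration in sixteenth notes: sixteenth = 1; a full quarter-note triplet (3 notes) (three triplet quarters span one half) = 8; half note = 8; dotted quarter note = 6; sixteenth tied to eighth (sixteenth + eighth) = 3; quarter tied to eighth (quarter + eighth) = 6; eighth = 2; quarter note = 4; quarter tied to half (quarter + half) = 12; sixteenth tied to eighth (sixteenth + eighth) = 3; dotted quarter = 6; dotted half = 12.
Adding: 1 + 8 + 8 + 6 + 3 + 6 + 2 + 4 + 12 + 3 + 6 + 12 = 71.
71 ÷ 28 = 2 complete bars with 15 left over.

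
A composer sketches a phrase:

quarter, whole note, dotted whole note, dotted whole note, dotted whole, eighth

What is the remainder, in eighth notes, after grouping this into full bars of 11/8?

One bar of 11/8 = 11 eighth notes.
Convert each value to eighth notes: quarter = 2; whole note = 8; dotted whole note = 12; dotted whole note = 12; dotted whole = 12; eighth = 1.
Altogether 2 + 8 + 12 + 12 + 12 + 1 = 47.
47 ÷ 11 = 4 complete bars with 3 eighth notes remaining.

3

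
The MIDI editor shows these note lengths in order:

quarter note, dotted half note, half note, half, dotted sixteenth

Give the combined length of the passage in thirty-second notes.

67

Express everything in thirty-second notes: quarter note = 8; dotted half note = 24; half note = 16; half = 16; dotted sixteenth = 3.
Sum: 8 + 24 + 16 + 16 + 3 = 67 thirty-second notes.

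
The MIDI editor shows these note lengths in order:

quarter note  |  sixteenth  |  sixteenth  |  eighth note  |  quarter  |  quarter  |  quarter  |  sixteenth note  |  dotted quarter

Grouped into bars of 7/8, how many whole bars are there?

One bar of 7/8 = 14 sixteenth notes.
Convert each value to sixteenth notes: quarter note = 4; sixteenth = 1; sixteenth = 1; eighth note = 2; quarter = 4; quarter = 4; quarter = 4; sixteenth note = 1; dotted quarter = 6.
Altogether 4 + 1 + 1 + 2 + 4 + 4 + 4 + 1 + 6 = 27.
27 ÷ 14 = 1 complete bar with 13 left over.

1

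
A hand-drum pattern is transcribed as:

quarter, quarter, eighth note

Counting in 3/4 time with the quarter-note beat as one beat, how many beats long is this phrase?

One quarter-note beat = 2 eighth notes.
Express everything in eighth notes: quarter = 2; quarter = 2; eighth note = 1.
Total: 2 + 2 + 1 = 5.
5 ÷ 2 = 2.5 beats.

2.5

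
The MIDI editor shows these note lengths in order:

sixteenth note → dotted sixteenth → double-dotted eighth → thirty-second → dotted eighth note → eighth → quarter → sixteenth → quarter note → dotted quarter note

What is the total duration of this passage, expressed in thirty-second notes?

53

Working in thirty-second notes: sixteenth note = 2; dotted sixteenth = 3; double-dotted eighth = 7; thirty-second = 1; dotted eighth note = 6; eighth = 4; quarter = 8; sixteenth = 2; quarter note = 8; dotted quarter note = 12.
Adding: 2 + 3 + 7 + 1 + 6 + 4 + 8 + 2 + 8 + 12 = 53 thirty-second notes.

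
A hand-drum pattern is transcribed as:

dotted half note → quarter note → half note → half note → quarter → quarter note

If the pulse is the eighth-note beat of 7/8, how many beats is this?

One eighth-note beat = 2 sixteenth notes.
Each duration in sixteenth notes: dotted half note = 12; quarter note = 4; half note = 8; half note = 8; quarter = 4; quarter note = 4.
Total: 12 + 4 + 8 + 8 + 4 + 4 = 40.
40 ÷ 2 = 20 beats.

20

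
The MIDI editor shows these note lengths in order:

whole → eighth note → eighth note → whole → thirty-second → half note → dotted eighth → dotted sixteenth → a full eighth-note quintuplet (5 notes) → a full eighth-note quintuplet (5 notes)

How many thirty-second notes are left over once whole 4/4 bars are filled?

2

One bar of 4/4 = 32 thirty-second notes.
Working in thirty-second notes: whole = 32; eighth note = 4; eighth note = 4; whole = 32; thirty-second = 1; half note = 16; dotted eighth = 6; dotted sixteenth = 3; a full eighth-note quintuplet (5 notes) (five quintuplet eighths span one half) = 16; a full eighth-note quintuplet (5 notes) (five quintuplet eighths span one half) = 16.
Adding: 32 + 4 + 4 + 32 + 1 + 16 + 6 + 3 + 16 + 16 = 130.
130 ÷ 32 = 4 complete bars with 2 thirty-second notes remaining.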